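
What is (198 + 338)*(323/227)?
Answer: 173128/227 ≈ 762.68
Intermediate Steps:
(198 + 338)*(323/227) = 536*(323*(1/227)) = 536*(323/227) = 173128/227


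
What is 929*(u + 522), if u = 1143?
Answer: 1546785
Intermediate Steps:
929*(u + 522) = 929*(1143 + 522) = 929*1665 = 1546785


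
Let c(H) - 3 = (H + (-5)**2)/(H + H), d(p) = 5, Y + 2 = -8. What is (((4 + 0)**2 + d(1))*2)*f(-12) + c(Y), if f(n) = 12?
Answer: 2025/4 ≈ 506.25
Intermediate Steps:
Y = -10 (Y = -2 - 8 = -10)
c(H) = 3 + (25 + H)/(2*H) (c(H) = 3 + (H + (-5)**2)/(H + H) = 3 + (H + 25)/((2*H)) = 3 + (25 + H)*(1/(2*H)) = 3 + (25 + H)/(2*H))
(((4 + 0)**2 + d(1))*2)*f(-12) + c(Y) = (((4 + 0)**2 + 5)*2)*12 + (1/2)*(25 + 7*(-10))/(-10) = ((4**2 + 5)*2)*12 + (1/2)*(-1/10)*(25 - 70) = ((16 + 5)*2)*12 + (1/2)*(-1/10)*(-45) = (21*2)*12 + 9/4 = 42*12 + 9/4 = 504 + 9/4 = 2025/4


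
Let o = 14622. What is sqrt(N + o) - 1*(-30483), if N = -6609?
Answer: 30483 + sqrt(8013) ≈ 30573.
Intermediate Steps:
sqrt(N + o) - 1*(-30483) = sqrt(-6609 + 14622) - 1*(-30483) = sqrt(8013) + 30483 = 30483 + sqrt(8013)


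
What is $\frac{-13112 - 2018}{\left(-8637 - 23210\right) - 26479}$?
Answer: $\frac{7565}{29163} \approx 0.2594$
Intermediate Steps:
$\frac{-13112 - 2018}{\left(-8637 - 23210\right) - 26479} = - \frac{15130}{-31847 - 26479} = - \frac{15130}{-58326} = \left(-15130\right) \left(- \frac{1}{58326}\right) = \frac{7565}{29163}$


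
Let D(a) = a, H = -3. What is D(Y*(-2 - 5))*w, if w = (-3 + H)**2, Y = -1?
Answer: 252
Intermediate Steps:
w = 36 (w = (-3 - 3)**2 = (-6)**2 = 36)
D(Y*(-2 - 5))*w = -(-2 - 5)*36 = -1*(-7)*36 = 7*36 = 252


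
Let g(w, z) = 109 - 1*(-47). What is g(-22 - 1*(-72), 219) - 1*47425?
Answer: -47269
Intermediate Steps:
g(w, z) = 156 (g(w, z) = 109 + 47 = 156)
g(-22 - 1*(-72), 219) - 1*47425 = 156 - 1*47425 = 156 - 47425 = -47269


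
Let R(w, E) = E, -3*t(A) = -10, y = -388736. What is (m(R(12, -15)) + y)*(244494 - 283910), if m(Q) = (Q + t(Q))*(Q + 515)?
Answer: 46657034528/3 ≈ 1.5552e+10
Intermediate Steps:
t(A) = 10/3 (t(A) = -⅓*(-10) = 10/3)
m(Q) = (515 + Q)*(10/3 + Q) (m(Q) = (Q + 10/3)*(Q + 515) = (10/3 + Q)*(515 + Q) = (515 + Q)*(10/3 + Q))
(m(R(12, -15)) + y)*(244494 - 283910) = ((5150/3 + (-15)² + (1555/3)*(-15)) - 388736)*(244494 - 283910) = ((5150/3 + 225 - 7775) - 388736)*(-39416) = (-17500/3 - 388736)*(-39416) = -1183708/3*(-39416) = 46657034528/3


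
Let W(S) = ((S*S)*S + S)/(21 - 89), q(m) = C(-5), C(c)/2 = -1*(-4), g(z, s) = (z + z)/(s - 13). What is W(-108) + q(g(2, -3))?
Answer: 315091/17 ≈ 18535.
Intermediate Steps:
g(z, s) = 2*z/(-13 + s) (g(z, s) = (2*z)/(-13 + s) = 2*z/(-13 + s))
C(c) = 8 (C(c) = 2*(-1*(-4)) = 2*4 = 8)
q(m) = 8
W(S) = -S/68 - S³/68 (W(S) = (S²*S + S)/(-68) = (S³ + S)*(-1/68) = (S + S³)*(-1/68) = -S/68 - S³/68)
W(-108) + q(g(2, -3)) = -1/68*(-108)*(1 + (-108)²) + 8 = -1/68*(-108)*(1 + 11664) + 8 = -1/68*(-108)*11665 + 8 = 314955/17 + 8 = 315091/17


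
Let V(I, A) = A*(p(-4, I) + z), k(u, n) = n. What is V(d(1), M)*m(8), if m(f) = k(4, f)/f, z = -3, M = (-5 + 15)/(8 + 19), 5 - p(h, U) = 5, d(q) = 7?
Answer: -10/9 ≈ -1.1111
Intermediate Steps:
p(h, U) = 0 (p(h, U) = 5 - 1*5 = 5 - 5 = 0)
M = 10/27 ≈ 0.37037
V(I, A) = -3*A (V(I, A) = A*(0 - 3) = A*(-3) = -3*A)
m(f) = 1 (m(f) = f/f = 1)
V(d(1), M)*m(8) = -3*10/27*1 = -10/9*1 = -10/9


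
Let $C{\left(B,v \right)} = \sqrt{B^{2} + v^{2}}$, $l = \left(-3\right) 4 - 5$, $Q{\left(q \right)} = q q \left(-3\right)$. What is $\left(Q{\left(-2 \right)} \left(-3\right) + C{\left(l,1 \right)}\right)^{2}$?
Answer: $\left(36 + \sqrt{290}\right)^{2} \approx 2812.1$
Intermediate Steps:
$Q{\left(q \right)} = - 3 q^{2}$ ($Q{\left(q \right)} = q^{2} \left(-3\right) = - 3 q^{2}$)
$l = -17$ ($l = -12 - 5 = -17$)
$\left(Q{\left(-2 \right)} \left(-3\right) + C{\left(l,1 \right)}\right)^{2} = \left(- 3 \left(-2\right)^{2} \left(-3\right) + \sqrt{\left(-17\right)^{2} + 1^{2}}\right)^{2} = \left(\left(-3\right) 4 \left(-3\right) + \sqrt{289 + 1}\right)^{2} = \left(\left(-12\right) \left(-3\right) + \sqrt{290}\right)^{2} = \left(36 + \sqrt{290}\right)^{2}$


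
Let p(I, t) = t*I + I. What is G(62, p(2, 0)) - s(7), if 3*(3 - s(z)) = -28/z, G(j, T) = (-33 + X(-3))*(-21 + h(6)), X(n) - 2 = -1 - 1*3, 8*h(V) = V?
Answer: 8453/12 ≈ 704.42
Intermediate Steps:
p(I, t) = I + I*t (p(I, t) = I*t + I = I + I*t)
h(V) = V/8
X(n) = -2 (X(n) = 2 + (-1 - 1*3) = 2 + (-1 - 3) = 2 - 4 = -2)
G(j, T) = 2835/4 (G(j, T) = (-33 - 2)*(-21 + (⅛)*6) = -35*(-21 + ¾) = -35*(-81/4) = 2835/4)
s(z) = 3 + 28/(3*z) (s(z) = 3 - (-28)/(3*z) = 3 + 28/(3*z))
G(62, p(2, 0)) - s(7) = 2835/4 - (3 + (28/3)/7) = 2835/4 - (3 + (28/3)*(⅐)) = 2835/4 - (3 + 4/3) = 2835/4 - 1*13/3 = 2835/4 - 13/3 = 8453/12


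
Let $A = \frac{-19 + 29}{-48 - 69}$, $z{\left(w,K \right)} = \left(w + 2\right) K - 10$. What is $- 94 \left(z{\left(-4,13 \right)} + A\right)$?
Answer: $\frac{396868}{117} \approx 3392.0$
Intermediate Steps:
$z{\left(w,K \right)} = -10 + K \left(2 + w\right)$ ($z{\left(w,K \right)} = \left(2 + w\right) K - 10 = K \left(2 + w\right) - 10 = -10 + K \left(2 + w\right)$)
$A = - \frac{10}{117}$ ($A = \frac{10}{-117} = 10 \left(- \frac{1}{117}\right) = - \frac{10}{117} \approx -0.08547$)
$- 94 \left(z{\left(-4,13 \right)} + A\right) = - 94 \left(\left(-10 + 2 \cdot 13 + 13 \left(-4\right)\right) - \frac{10}{117}\right) = - 94 \left(\left(-10 + 26 - 52\right) - \frac{10}{117}\right) = - 94 \left(-36 - \frac{10}{117}\right) = \left(-94\right) \left(- \frac{4222}{117}\right) = \frac{396868}{117}$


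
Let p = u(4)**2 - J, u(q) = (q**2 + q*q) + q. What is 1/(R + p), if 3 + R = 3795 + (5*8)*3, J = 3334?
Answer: 1/1874 ≈ 0.00053362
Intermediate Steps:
u(q) = q + 2*q**2 (u(q) = (q**2 + q**2) + q = 2*q**2 + q = q + 2*q**2)
p = -2038 (p = (4*(1 + 2*4))**2 - 1*3334 = (4*(1 + 8))**2 - 3334 = (4*9)**2 - 3334 = 36**2 - 3334 = 1296 - 3334 = -2038)
R = 3912 (R = -3 + (3795 + (5*8)*3) = -3 + (3795 + 40*3) = -3 + (3795 + 120) = -3 + 3915 = 3912)
1/(R + p) = 1/(3912 - 2038) = 1/1874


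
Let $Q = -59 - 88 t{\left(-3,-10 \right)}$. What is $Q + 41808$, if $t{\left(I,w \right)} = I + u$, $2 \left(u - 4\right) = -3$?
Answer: $41793$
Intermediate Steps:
$u = \frac{5}{2}$ ($u = 4 + \frac{1}{2} \left(-3\right) = 4 - \frac{3}{2} = \frac{5}{2} \approx 2.5$)
$t{\left(I,w \right)} = \frac{5}{2} + I$ ($t{\left(I,w \right)} = I + \frac{5}{2} = \frac{5}{2} + I$)
$Q = -15$ ($Q = -59 - 88 \left(\frac{5}{2} - 3\right) = -59 - -44 = -59 + 44 = -15$)
$Q + 41808 = -15 + 41808 = 41793$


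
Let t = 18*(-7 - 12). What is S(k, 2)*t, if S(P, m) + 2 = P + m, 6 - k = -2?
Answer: -2736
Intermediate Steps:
k = 8 (k = 6 - 1*(-2) = 6 + 2 = 8)
S(P, m) = -2 + P + m (S(P, m) = -2 + (P + m) = -2 + P + m)
t = -342 (t = 18*(-19) = -342)
S(k, 2)*t = (-2 + 8 + 2)*(-342) = 8*(-342) = -2736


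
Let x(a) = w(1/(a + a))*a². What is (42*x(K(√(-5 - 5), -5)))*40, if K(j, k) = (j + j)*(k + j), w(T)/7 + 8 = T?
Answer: 56330400 - 37690800*I*√10 ≈ 5.633e+7 - 1.1919e+8*I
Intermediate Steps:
w(T) = -56 + 7*T
K(j, k) = 2*j*(j + k) (K(j, k) = (2*j)*(j + k) = 2*j*(j + k))
x(a) = a²*(-56 + 7/(2*a)) (x(a) = (-56 + 7/(a + a))*a² = (-56 + 7/((2*a)))*a² = (-56 + 7*(1/(2*a)))*a² = (-56 + 7/(2*a))*a² = a²*(-56 + 7/(2*a)))
(42*x(K(√(-5 - 5), -5)))*40 = (42*(7*(2*√(-5 - 5)*(√(-5 - 5) - 5))*(1 - 32*√(-5 - 5)*(√(-5 - 5) - 5))/2))*40 = (42*(7*(2*√(-10)*(√(-10) - 5))*(1 - 32*√(-10)*(√(-10) - 5))/2))*40 = (42*(7*(2*(I*√10)*(I*√10 - 5))*(1 - 32*I*√10*(I*√10 - 5))/2))*40 = (42*(7*(2*(I*√10)*(-5 + I*√10))*(1 - 32*I*√10*(-5 + I*√10))/2))*40 = (42*(7*(2*I*√10*(-5 + I*√10))*(1 - 32*I*√10*(-5 + I*√10))/2))*40 = (42*(7*I*√10*(1 - 32*I*√10*(-5 + I*√10))*(-5 + I*√10)))*40 = (294*I*√10*(1 - 32*I*√10*(-5 + I*√10))*(-5 + I*√10))*40 = 11760*I*√10*(1 - 32*I*√10*(-5 + I*√10))*(-5 + I*√10)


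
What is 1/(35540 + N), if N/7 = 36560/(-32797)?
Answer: 32797/1165349460 ≈ 2.8143e-5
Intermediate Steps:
N = -255920/32797 (N = 7*(36560/(-32797)) = 7*(36560*(-1/32797)) = 7*(-36560/32797) = -255920/32797 ≈ -7.8032)
1/(35540 + N) = 1/(35540 - 255920/32797) = 1/(1165349460/32797) = 32797/1165349460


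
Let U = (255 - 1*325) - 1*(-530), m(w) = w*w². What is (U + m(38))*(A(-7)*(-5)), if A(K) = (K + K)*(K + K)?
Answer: -54225360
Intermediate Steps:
A(K) = 4*K² (A(K) = (2*K)*(2*K) = 4*K²)
m(w) = w³
U = 460 (U = (255 - 325) + 530 = -70 + 530 = 460)
(U + m(38))*(A(-7)*(-5)) = (460 + 38³)*((4*(-7)²)*(-5)) = (460 + 54872)*((4*49)*(-5)) = 55332*(196*(-5)) = 55332*(-980) = -54225360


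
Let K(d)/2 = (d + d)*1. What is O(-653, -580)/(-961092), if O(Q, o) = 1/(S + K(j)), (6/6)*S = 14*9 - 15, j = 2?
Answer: -1/114369948 ≈ -8.7436e-9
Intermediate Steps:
S = 111 (S = 14*9 - 15 = 126 - 15 = 111)
K(d) = 4*d (K(d) = 2*((d + d)*1) = 2*((2*d)*1) = 2*(2*d) = 4*d)
O(Q, o) = 1/119 (O(Q, o) = 1/(111 + 4*2) = 1/(111 + 8) = 1/119)
O(-653, -580)/(-961092) = (1/119)/(-961092) = (1/119)*(-1/961092) = -1/114369948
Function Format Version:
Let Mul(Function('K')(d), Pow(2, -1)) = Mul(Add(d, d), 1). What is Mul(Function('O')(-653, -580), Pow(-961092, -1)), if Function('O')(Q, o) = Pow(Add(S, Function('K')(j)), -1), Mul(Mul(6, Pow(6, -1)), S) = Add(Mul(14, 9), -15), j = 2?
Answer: Rational(-1, 114369948) ≈ -8.7436e-9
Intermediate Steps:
S = 111 (S = Add(Mul(14, 9), -15) = Add(126, -15) = 111)
Function('K')(d) = Mul(4, d) (Function('K')(d) = Mul(2, Mul(Add(d, d), 1)) = Mul(2, Mul(Mul(2, d), 1)) = Mul(2, Mul(2, d)) = Mul(4, d))
Function('O')(Q, o) = Rational(1, 119) (Function('O')(Q, o) = Pow(Add(111, Mul(4, 2)), -1) = Pow(Add(111, 8), -1) = Pow(119, -1) = Rational(1, 119))
Mul(Function('O')(-653, -580), Pow(-961092, -1)) = Mul(Rational(1, 119), Pow(-961092, -1)) = Mul(Rational(1, 119), Rational(-1, 961092)) = Rational(-1, 114369948)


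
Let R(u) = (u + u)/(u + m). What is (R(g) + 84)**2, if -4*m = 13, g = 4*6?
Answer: 51322896/6889 ≈ 7450.0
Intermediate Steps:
g = 24
m = -13/4 (m = -1/4*13 = -13/4 ≈ -3.2500)
R(u) = 2*u/(-13/4 + u) (R(u) = (u + u)/(u - 13/4) = (2*u)/(-13/4 + u) = 2*u/(-13/4 + u))
(R(g) + 84)**2 = (8*24/(-13 + 4*24) + 84)**2 = (8*24/(-13 + 96) + 84)**2 = (8*24/83 + 84)**2 = (8*24*(1/83) + 84)**2 = (192/83 + 84)**2 = (7164/83)**2 = 51322896/6889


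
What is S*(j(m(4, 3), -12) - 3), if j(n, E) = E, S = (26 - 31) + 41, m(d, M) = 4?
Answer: -540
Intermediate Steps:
S = 36 (S = -5 + 41 = 36)
S*(j(m(4, 3), -12) - 3) = 36*(-12 - 3) = 36*(-15) = -540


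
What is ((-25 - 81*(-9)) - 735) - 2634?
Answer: -2665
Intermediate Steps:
((-25 - 81*(-9)) - 735) - 2634 = ((-25 + 729) - 735) - 2634 = (704 - 735) - 2634 = -31 - 2634 = -2665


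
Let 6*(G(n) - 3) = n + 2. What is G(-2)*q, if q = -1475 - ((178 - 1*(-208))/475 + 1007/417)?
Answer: -292799912/66025 ≈ -4434.7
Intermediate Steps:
G(n) = 10/3 + n/6 (G(n) = 3 + (n + 2)/6 = 3 + (2 + n)/6 = 3 + (⅓ + n/6) = 10/3 + n/6)
q = -292799912/198075 (q = -1475 - ((178 + 208)*(1/475) + 1007*(1/417)) = -1475 - (386*(1/475) + 1007/417) = -1475 - (386/475 + 1007/417) = -1475 - 1*639287/198075 = -1475 - 639287/198075 = -292799912/198075 ≈ -1478.2)
G(-2)*q = (10/3 + (⅙)*(-2))*(-292799912/198075) = (10/3 - ⅓)*(-292799912/198075) = 3*(-292799912/198075) = -292799912/66025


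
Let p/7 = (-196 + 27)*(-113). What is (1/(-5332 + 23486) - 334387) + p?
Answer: -3643653031/18154 ≈ -2.0071e+5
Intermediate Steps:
p = 133679 (p = 7*((-196 + 27)*(-113)) = 7*(-169*(-113)) = 7*19097 = 133679)
(1/(-5332 + 23486) - 334387) + p = (1/(-5332 + 23486) - 334387) + 133679 = (1/18154 - 334387) + 133679 = -6070461597/18154 + 133679 = -3643653031/18154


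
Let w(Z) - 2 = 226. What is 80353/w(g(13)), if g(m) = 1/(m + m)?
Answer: 80353/228 ≈ 352.43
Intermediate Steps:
g(m) = 1/(2*m)
w(Z) = 228 (w(Z) = 2 + 226 = 228)
80353/w(g(13)) = 80353/228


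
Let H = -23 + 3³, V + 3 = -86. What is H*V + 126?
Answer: -230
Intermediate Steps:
V = -89 (V = -3 - 86 = -89)
H = 4 (H = -23 + 27 = 4)
H*V + 126 = 4*(-89) + 126 = -356 + 126 = -230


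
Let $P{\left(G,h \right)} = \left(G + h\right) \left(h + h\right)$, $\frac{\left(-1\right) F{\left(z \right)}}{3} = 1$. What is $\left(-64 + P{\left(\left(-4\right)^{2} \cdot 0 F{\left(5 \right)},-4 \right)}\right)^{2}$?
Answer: $1024$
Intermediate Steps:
$F{\left(z \right)} = -3$ ($F{\left(z \right)} = \left(-3\right) 1 = -3$)
$P{\left(G,h \right)} = 2 h \left(G + h\right)$ ($P{\left(G,h \right)} = \left(G + h\right) 2 h = 2 h \left(G + h\right)$)
$\left(-64 + P{\left(\left(-4\right)^{2} \cdot 0 F{\left(5 \right)},-4 \right)}\right)^{2} = \left(-64 + 2 \left(-4\right) \left(\left(-4\right)^{2} \cdot 0 \left(-3\right) - 4\right)\right)^{2} = \left(-64 + 2 \left(-4\right) \left(16 \cdot 0 \left(-3\right) - 4\right)\right)^{2} = \left(-64 + 2 \left(-4\right) \left(0 \left(-3\right) - 4\right)\right)^{2} = \left(-64 + 2 \left(-4\right) \left(0 - 4\right)\right)^{2} = \left(-64 + 2 \left(-4\right) \left(-4\right)\right)^{2} = \left(-64 + 32\right)^{2} = \left(-32\right)^{2} = 1024$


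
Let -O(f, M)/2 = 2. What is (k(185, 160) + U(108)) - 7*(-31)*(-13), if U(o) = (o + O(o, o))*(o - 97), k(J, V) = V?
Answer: -1517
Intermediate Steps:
O(f, M) = -4 (O(f, M) = -2*2 = -4)
U(o) = (-97 + o)*(-4 + o) (U(o) = (o - 4)*(o - 97) = (-4 + o)*(-97 + o) = (-97 + o)*(-4 + o))
(k(185, 160) + U(108)) - 7*(-31)*(-13) = (160 + (388 + 108² - 101*108)) - 7*(-31)*(-13) = (160 + (388 + 11664 - 10908)) + 217*(-13) = (160 + 1144) - 2821 = 1304 - 2821 = -1517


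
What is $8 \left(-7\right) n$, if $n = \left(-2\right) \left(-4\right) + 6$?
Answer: $-784$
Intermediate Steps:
$n = 14$ ($n = 8 + 6 = 14$)
$8 \left(-7\right) n = 8 \left(-7\right) 14 = \left(-56\right) 14 = -784$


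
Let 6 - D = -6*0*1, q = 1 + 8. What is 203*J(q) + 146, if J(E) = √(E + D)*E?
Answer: 146 + 1827*√15 ≈ 7221.9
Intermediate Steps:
q = 9
D = 6 (D = 6 - (-6*0) = 6 - (-2*0) = 6 - 0 = 6 - 1*0 = 6 + 0 = 6)
J(E) = E*√(6 + E) (J(E) = √(E + 6)*E = √(6 + E)*E = E*√(6 + E))
203*J(q) + 146 = 203*(9*√(6 + 9)) + 146 = 203*(9*√15) + 146 = 1827*√15 + 146 = 146 + 1827*√15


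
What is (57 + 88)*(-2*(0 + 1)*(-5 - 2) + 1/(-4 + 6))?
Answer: 4205/2 ≈ 2102.5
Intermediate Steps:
(57 + 88)*(-2*(0 + 1)*(-5 - 2) + 1/(-4 + 6)) = 145*(-2*(-7) + 1/2) = 145*(14 + 1/2) = 145*(29/2) = 4205/2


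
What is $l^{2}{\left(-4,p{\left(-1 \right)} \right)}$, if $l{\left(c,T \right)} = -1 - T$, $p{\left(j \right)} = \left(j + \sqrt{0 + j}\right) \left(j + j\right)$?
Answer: $5 - 12 i \approx 5.0 - 12.0 i$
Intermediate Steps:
$p{\left(j \right)} = 2 j \left(j + \sqrt{j}\right)$ ($p{\left(j \right)} = \left(j + \sqrt{j}\right) 2 j = 2 j \left(j + \sqrt{j}\right)$)
$l^{2}{\left(-4,p{\left(-1 \right)} \right)} = \left(-1 - \left(2 \left(-1\right)^{2} + 2 \left(-1\right)^{\frac{3}{2}}\right)\right)^{2} = \left(-1 - \left(2 \cdot 1 + 2 \left(- i\right)\right)\right)^{2} = \left(-1 - \left(2 - 2 i\right)\right)^{2} = \left(-3 + 2 i\right)^{2}$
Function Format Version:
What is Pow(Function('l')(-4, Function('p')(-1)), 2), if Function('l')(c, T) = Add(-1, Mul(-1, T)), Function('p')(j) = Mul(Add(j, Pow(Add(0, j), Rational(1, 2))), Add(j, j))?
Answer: Add(5, Mul(-12, I)) ≈ Add(5.0000, Mul(-12.000, I))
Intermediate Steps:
Function('p')(j) = Mul(2, j, Add(j, Pow(j, Rational(1, 2)))) (Function('p')(j) = Mul(Add(j, Pow(j, Rational(1, 2))), Mul(2, j)) = Mul(2, j, Add(j, Pow(j, Rational(1, 2)))))
Pow(Function('l')(-4, Function('p')(-1)), 2) = Pow(Add(-1, Mul(-1, Add(Mul(2, Pow(-1, 2)), Mul(2, Pow(-1, Rational(3, 2)))))), 2) = Pow(Add(-1, Mul(-1, Add(Mul(2, 1), Mul(2, Mul(-1, I))))), 2) = Pow(Add(-1, Mul(-1, Add(2, Mul(-2, I)))), 2) = Pow(Add(-1, Add(-2, Mul(2, I))), 2) = Pow(Add(-3, Mul(2, I)), 2)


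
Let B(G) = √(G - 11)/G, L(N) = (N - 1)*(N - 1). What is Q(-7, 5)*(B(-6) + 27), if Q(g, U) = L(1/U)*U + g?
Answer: -513/5 + 19*I*√17/30 ≈ -102.6 + 2.6113*I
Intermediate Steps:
L(N) = (-1 + N)² (L(N) = (-1 + N)*(-1 + N) = (-1 + N)²)
Q(g, U) = g + U*(-1 + 1/U)² (Q(g, U) = (-1 + 1/U)²*U + g = U*(-1 + 1/U)² + g = g + U*(-1 + 1/U)²)
B(G) = √(-11 + G)/G
Q(-7, 5)*(B(-6) + 27) = (-7 + (-1 + 5)²/5)*(√(-11 - 6)/(-6) + 27) = (-7 + (⅕)*4²)*(-I*√17/6 + 27) = (-7 + (⅕)*16)*(-I*√17/6 + 27) = (-7 + 16/5)*(-I*√17/6 + 27) = -19*(27 - I*√17/6)/5 = -513/5 + 19*I*√17/30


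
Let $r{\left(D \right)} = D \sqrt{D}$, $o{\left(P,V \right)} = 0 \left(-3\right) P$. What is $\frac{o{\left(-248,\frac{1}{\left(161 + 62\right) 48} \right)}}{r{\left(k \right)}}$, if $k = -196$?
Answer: $0$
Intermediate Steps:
$o{\left(P,V \right)} = 0$ ($o{\left(P,V \right)} = 0 P = 0$)
$r{\left(D \right)} = D^{\frac{3}{2}}$
$\frac{o{\left(-248,\frac{1}{\left(161 + 62\right) 48} \right)}}{r{\left(k \right)}} = \frac{0}{\left(-196\right)^{\frac{3}{2}}} = \frac{0}{\left(-2744\right) i} = 0 \frac{i}{2744} = 0$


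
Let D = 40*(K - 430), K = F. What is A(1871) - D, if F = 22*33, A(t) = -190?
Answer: -12030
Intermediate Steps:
F = 726
K = 726
D = 11840 (D = 40*(726 - 430) = 40*296 = 11840)
A(1871) - D = -190 - 1*11840 = -190 - 11840 = -12030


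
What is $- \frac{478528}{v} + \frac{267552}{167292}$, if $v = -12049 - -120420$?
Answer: $- \frac{1418306344}{503600037} \approx -2.8163$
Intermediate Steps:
$v = 108371$ ($v = -12049 + 120420 = 108371$)
$- \frac{478528}{v} + \frac{267552}{167292} = - \frac{478528}{108371} + \frac{267552}{167292} = \left(-478528\right) \frac{1}{108371} + 267552 \cdot \frac{1}{167292} = - \frac{478528}{108371} + \frac{7432}{4647} = - \frac{1418306344}{503600037}$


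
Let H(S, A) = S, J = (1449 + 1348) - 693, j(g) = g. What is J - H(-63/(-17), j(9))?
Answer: 35705/17 ≈ 2100.3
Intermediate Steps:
J = 2104 (J = 2797 - 693 = 2104)
J - H(-63/(-17), j(9)) = 2104 - (-63)/(-17) = 2104 - (-63)*(-1)/17 = 2104 - 1*63/17 = 2104 - 63/17 = 35705/17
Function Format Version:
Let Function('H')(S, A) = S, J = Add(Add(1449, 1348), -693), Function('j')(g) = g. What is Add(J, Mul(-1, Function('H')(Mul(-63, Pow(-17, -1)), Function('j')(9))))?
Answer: Rational(35705, 17) ≈ 2100.3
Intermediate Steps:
J = 2104 (J = Add(2797, -693) = 2104)
Add(J, Mul(-1, Function('H')(Mul(-63, Pow(-17, -1)), Function('j')(9)))) = Add(2104, Mul(-1, Mul(-63, Pow(-17, -1)))) = Add(2104, Mul(-1, Mul(-63, Rational(-1, 17)))) = Add(2104, Mul(-1, Rational(63, 17))) = Add(2104, Rational(-63, 17)) = Rational(35705, 17)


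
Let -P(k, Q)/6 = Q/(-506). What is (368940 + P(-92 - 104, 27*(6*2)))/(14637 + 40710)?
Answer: 31114264/4667597 ≈ 6.6660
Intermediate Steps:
P(k, Q) = 3*Q/253 (P(k, Q) = -6*Q/(-506) = -6*Q*(-1)/506 = -(-3)*Q/253 = 3*Q/253)
(368940 + P(-92 - 104, 27*(6*2)))/(14637 + 40710) = (368940 + 3*(27*(6*2))/253)/(14637 + 40710) = (368940 + 3*(27*12)/253)/55347 = (368940 + (3/253)*324)*(1/55347) = (368940 + 972/253)*(1/55347) = (93342792/253)*(1/55347) = 31114264/4667597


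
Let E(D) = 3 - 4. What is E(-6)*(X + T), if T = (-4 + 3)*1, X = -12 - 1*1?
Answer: 14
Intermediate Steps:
E(D) = -1
X = -13 (X = -12 - 1 = -13)
T = -1 (T = -1*1 = -1)
E(-6)*(X + T) = -(-13 - 1) = -1*(-14) = 14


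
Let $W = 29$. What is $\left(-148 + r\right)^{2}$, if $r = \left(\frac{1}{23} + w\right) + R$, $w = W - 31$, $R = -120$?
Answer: $\frac{38551681}{529} \approx 72877.0$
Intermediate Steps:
$w = -2$ ($w = 29 - 31 = -2$)
$r = - \frac{2805}{23}$ ($r = \left(\frac{1}{23} - 2\right) - 120 = - \frac{45}{23} - 120 = - \frac{2805}{23} \approx -121.96$)
$\left(-148 + r\right)^{2} = \left(-148 - \frac{2805}{23}\right)^{2} = \left(- \frac{6209}{23}\right)^{2} = \frac{38551681}{529}$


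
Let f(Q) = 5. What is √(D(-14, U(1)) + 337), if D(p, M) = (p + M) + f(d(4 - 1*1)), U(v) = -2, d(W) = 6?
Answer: √326 ≈ 18.055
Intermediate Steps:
D(p, M) = 5 + M + p (D(p, M) = (p + M) + 5 = (M + p) + 5 = 5 + M + p)
√(D(-14, U(1)) + 337) = √((5 - 2 - 14) + 337) = √(-11 + 337) = √326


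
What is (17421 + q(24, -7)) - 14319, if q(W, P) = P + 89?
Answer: 3184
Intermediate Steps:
q(W, P) = 89 + P
(17421 + q(24, -7)) - 14319 = (17421 + (89 - 7)) - 14319 = (17421 + 82) - 14319 = 17503 - 14319 = 3184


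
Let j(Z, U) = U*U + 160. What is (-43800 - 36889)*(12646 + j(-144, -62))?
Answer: -1343471850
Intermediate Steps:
j(Z, U) = 160 + U² (j(Z, U) = U² + 160 = 160 + U²)
(-43800 - 36889)*(12646 + j(-144, -62)) = (-43800 - 36889)*(12646 + (160 + (-62)²)) = -80689*(12646 + (160 + 3844)) = -80689*(12646 + 4004) = -80689*16650 = -1343471850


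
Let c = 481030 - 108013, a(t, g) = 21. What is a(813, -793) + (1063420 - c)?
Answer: 690424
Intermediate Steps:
c = 373017
a(813, -793) + (1063420 - c) = 21 + (1063420 - 1*373017) = 21 + (1063420 - 373017) = 21 + 690403 = 690424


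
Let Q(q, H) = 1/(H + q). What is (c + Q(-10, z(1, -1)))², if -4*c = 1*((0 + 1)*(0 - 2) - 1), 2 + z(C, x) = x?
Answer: 1225/2704 ≈ 0.45303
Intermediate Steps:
z(C, x) = -2 + x
c = ¾ (c = -((0 + 1)*(0 - 2) - 1)/4 = -(1*(-2) - 1)/4 = -(-2 - 1)/4 = -(-3)/4 = -¼*(-3) = ¾ ≈ 0.75000)
(c + Q(-10, z(1, -1)))² = (¾ + 1/((-2 - 1) - 10))² = (¾ + 1/(-3 - 10))² = (¾ + 1/(-13))² = (¾ - 1/13)² = (35/52)² = 1225/2704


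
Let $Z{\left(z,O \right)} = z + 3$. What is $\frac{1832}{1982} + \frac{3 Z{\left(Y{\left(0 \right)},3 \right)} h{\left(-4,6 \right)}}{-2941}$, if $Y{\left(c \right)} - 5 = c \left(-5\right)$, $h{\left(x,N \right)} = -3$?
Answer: $\frac{2765308}{2914531} \approx 0.9488$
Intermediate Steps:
$Y{\left(c \right)} = 5 - 5 c$ ($Y{\left(c \right)} = 5 + c \left(-5\right) = 5 - 5 c$)
$Z{\left(z,O \right)} = 3 + z$
$\frac{1832}{1982} + \frac{3 Z{\left(Y{\left(0 \right)},3 \right)} h{\left(-4,6 \right)}}{-2941} = \frac{1832}{1982} + \frac{3 \left(3 + \left(5 - 0\right)\right) \left(-3\right)}{-2941} = 1832 \cdot \frac{1}{1982} + 3 \left(3 + \left(5 + 0\right)\right) \left(-3\right) \left(- \frac{1}{2941}\right) = \frac{916}{991} + 3 \left(3 + 5\right) \left(-3\right) \left(- \frac{1}{2941}\right) = \frac{916}{991} + 3 \cdot 8 \left(-3\right) \left(- \frac{1}{2941}\right) = \frac{916}{991} + 24 \left(-3\right) \left(- \frac{1}{2941}\right) = \frac{916}{991} - - \frac{72}{2941} = \frac{916}{991} + \frac{72}{2941} = \frac{2765308}{2914531}$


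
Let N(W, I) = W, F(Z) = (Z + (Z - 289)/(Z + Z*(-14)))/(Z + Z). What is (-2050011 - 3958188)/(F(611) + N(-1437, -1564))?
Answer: 19439219443618/4647722117 ≈ 4182.5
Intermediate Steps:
F(Z) = (Z - (-289 + Z)/(13*Z))/(2*Z) (F(Z) = (Z + (-289 + Z)/(Z - 14*Z))/((2*Z)) = (Z + (-289 + Z)/((-13*Z)))*(1/(2*Z)) = (Z + (-289 + Z)*(-1/(13*Z)))*(1/(2*Z)) = (Z - (-289 + Z)/(13*Z))*(1/(2*Z)) = (Z - (-289 + Z)/(13*Z))/(2*Z))
(-2050011 - 3958188)/(F(611) + N(-1437, -1564)) = (-2050011 - 3958188)/((1/26)*(289 - 1*611 + 13*611²)/611² - 1437) = -6008199/((1/26)*(1/373321)*(289 - 611 + 13*373321) - 1437) = -6008199/((1/26)*(1/373321)*(289 - 611 + 4853173) - 1437) = -6008199/((1/26)*(1/373321)*4852851 - 1437) = -6008199/(4852851/9706346 - 1437) = -6008199/(-13943166351/9706346) = -6008199*(-9706346/13943166351) = 19439219443618/4647722117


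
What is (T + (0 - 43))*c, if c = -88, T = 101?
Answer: -5104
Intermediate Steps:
(T + (0 - 43))*c = (101 + (0 - 43))*(-88) = (101 - 43)*(-88) = 58*(-88) = -5104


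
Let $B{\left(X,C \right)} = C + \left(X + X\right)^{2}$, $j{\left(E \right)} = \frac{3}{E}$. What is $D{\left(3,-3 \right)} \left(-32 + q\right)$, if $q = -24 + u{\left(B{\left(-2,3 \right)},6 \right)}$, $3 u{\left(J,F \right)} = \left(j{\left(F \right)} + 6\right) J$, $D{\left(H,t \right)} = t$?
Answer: $\frac{89}{2} \approx 44.5$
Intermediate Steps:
$B{\left(X,C \right)} = C + 4 X^{2}$ ($B{\left(X,C \right)} = C + \left(2 X\right)^{2} = C + 4 X^{2}$)
$u{\left(J,F \right)} = \frac{J \left(6 + \frac{3}{F}\right)}{3}$ ($u{\left(J,F \right)} = \frac{\left(\frac{3}{F} + 6\right) J}{3} = \frac{\left(6 + \frac{3}{F}\right) J}{3} = \frac{J \left(6 + \frac{3}{F}\right)}{3}$)
$q = \frac{103}{6}$ ($q = -24 + \left(2 \left(3 + 4 \left(-2\right)^{2}\right) + \frac{3 + 4 \left(-2\right)^{2}}{6}\right) = -24 + \left(2 \left(3 + 4 \cdot 4\right) + \left(3 + 4 \cdot 4\right) \frac{1}{6}\right) = -24 + \left(2 \left(3 + 16\right) + \left(3 + 16\right) \frac{1}{6}\right) = -24 + \left(2 \cdot 19 + 19 \cdot \frac{1}{6}\right) = -24 + \left(38 + \frac{19}{6}\right) = -24 + \frac{247}{6} = \frac{103}{6} \approx 17.167$)
$D{\left(3,-3 \right)} \left(-32 + q\right) = - 3 \left(-32 + \frac{103}{6}\right) = \left(-3\right) \left(- \frac{89}{6}\right) = \frac{89}{2}$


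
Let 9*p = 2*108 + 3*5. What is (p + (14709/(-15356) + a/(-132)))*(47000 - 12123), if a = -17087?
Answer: 20640348108/3839 ≈ 5.3765e+6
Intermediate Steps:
p = 77/3 (p = (2*108 + 3*5)/9 = (216 + 15)/9 = (1/9)*231 = 77/3 ≈ 25.667)
(p + (14709/(-15356) + a/(-132)))*(47000 - 12123) = (77/3 + (14709/(-15356) - 17087/(-132)))*(47000 - 12123) = (77/3 + (14709*(-1/15356) - 17087*(-1/132)))*34877 = (77/3 + (-14709/15356 + 17087/132))*34877 = (77/3 + 1479809/11517)*34877 = (591804/3839)*34877 = 20640348108/3839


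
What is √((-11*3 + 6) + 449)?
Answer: √422 ≈ 20.543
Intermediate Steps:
√((-11*3 + 6) + 449) = √((-33 + 6) + 449) = √(-27 + 449) = √422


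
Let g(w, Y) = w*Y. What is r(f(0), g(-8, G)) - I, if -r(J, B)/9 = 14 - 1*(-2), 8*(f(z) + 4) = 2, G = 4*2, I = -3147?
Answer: 3003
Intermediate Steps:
G = 8
f(z) = -15/4 (f(z) = -4 + (1/8)*2 = -4 + 1/4 = -15/4)
g(w, Y) = Y*w
r(J, B) = -144 (r(J, B) = -9*(14 - 1*(-2)) = -9*(14 + 2) = -9*16 = -144)
r(f(0), g(-8, G)) - I = -144 - 1*(-3147) = -144 + 3147 = 3003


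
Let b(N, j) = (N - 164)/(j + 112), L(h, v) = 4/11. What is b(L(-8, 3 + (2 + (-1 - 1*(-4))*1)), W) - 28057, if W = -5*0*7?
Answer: -4321003/154 ≈ -28058.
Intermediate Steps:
L(h, v) = 4/11 (L(h, v) = 4*(1/11) = 4/11)
W = 0 (W = 0*7 = 0)
b(N, j) = (-164 + N)/(112 + j)
b(L(-8, 3 + (2 + (-1 - 1*(-4))*1)), W) - 28057 = (-164 + 4/11)/(112 + 0) - 28057 = -1800/11/112 - 28057 = (1/112)*(-1800/11) - 28057 = -225/154 - 28057 = -4321003/154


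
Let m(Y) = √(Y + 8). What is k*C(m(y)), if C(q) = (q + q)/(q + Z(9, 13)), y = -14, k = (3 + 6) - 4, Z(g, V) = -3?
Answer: 10*√6/(√6 + 3*I) ≈ 4.0 - 4.899*I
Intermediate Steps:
k = 5 (k = 9 - 4 = 5)
m(Y) = √(8 + Y)
C(q) = 2*q/(-3 + q) (C(q) = (q + q)/(q - 3) = (2*q)/(-3 + q) = 2*q/(-3 + q))
k*C(m(y)) = 5*(2*√(8 - 14)/(-3 + √(8 - 14))) = 5*(2*√(-6)/(-3 + √(-6))) = 5*(2*(I*√6)/(-3 + I*√6)) = 5*(2*I*√6/(-3 + I*√6)) = 10*I*√6/(-3 + I*√6)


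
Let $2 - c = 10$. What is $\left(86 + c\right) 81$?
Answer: $6318$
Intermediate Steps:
$c = -8$ ($c = 2 - 10 = -8$)
$\left(86 + c\right) 81 = \left(86 - 8\right) 81 = 78 \cdot 81 = 6318$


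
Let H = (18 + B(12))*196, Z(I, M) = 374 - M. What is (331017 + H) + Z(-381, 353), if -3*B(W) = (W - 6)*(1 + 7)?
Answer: 331430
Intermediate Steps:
B(W) = 16 - 8*W/3 (B(W) = -(W - 6)*(1 + 7)/3 = -(-6 + W)*8/3 = -(-48 + 8*W)/3 = 16 - 8*W/3)
H = 392 (H = (18 + (16 - 8/3*12))*196 = (18 + (16 - 32))*196 = (18 - 16)*196 = 2*196 = 392)
(331017 + H) + Z(-381, 353) = (331017 + 392) + (374 - 1*353) = 331409 + (374 - 353) = 331409 + 21 = 331430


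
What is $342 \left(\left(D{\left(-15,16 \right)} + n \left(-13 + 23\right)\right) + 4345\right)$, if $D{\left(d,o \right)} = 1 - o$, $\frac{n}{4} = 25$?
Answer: $1822860$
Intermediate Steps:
$n = 100$ ($n = 4 \cdot 25 = 100$)
$342 \left(\left(D{\left(-15,16 \right)} + n \left(-13 + 23\right)\right) + 4345\right) = 342 \left(\left(\left(1 - 16\right) + 100 \left(-13 + 23\right)\right) + 4345\right) = 342 \left(\left(\left(1 - 16\right) + 100 \cdot 10\right) + 4345\right) = 342 \left(\left(-15 + 1000\right) + 4345\right) = 342 \left(985 + 4345\right) = 342 \cdot 5330 = 1822860$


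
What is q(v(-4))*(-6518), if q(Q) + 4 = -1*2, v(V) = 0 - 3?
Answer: 39108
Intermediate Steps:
v(V) = -3
q(Q) = -6 (q(Q) = -4 - 1*2 = -4 - 2 = -6)
q(v(-4))*(-6518) = -6*(-6518) = 39108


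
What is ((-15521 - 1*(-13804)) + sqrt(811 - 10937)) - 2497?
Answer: -4214 + I*sqrt(10126) ≈ -4214.0 + 100.63*I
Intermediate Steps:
((-15521 - 1*(-13804)) + sqrt(811 - 10937)) - 2497 = ((-15521 + 13804) + sqrt(-10126)) - 2497 = (-1717 + I*sqrt(10126)) - 2497 = -4214 + I*sqrt(10126)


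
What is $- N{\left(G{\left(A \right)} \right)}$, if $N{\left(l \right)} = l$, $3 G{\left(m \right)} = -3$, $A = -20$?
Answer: $1$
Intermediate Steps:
$G{\left(m \right)} = -1$ ($G{\left(m \right)} = \frac{1}{3} \left(-3\right) = -1$)
$- N{\left(G{\left(A \right)} \right)} = \left(-1\right) \left(-1\right) = 1$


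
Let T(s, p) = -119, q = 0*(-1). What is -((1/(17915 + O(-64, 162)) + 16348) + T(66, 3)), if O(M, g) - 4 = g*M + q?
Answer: -122545180/7551 ≈ -16229.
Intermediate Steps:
q = 0
O(M, g) = 4 + M*g (O(M, g) = 4 + (g*M + 0) = 4 + (M*g + 0) = 4 + M*g)
-((1/(17915 + O(-64, 162)) + 16348) + T(66, 3)) = -((1/(17915 + (4 - 64*162)) + 16348) - 119) = -((1/(17915 + (4 - 10368)) + 16348) - 119) = -((1/(17915 - 10364) + 16348) - 119) = -((1/7551 + 16348) - 119) = -(123443749/7551 - 119) = -1*122545180/7551 = -122545180/7551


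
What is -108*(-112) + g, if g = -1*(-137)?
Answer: 12233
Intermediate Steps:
g = 137
-108*(-112) + g = -108*(-112) + 137 = 12096 + 137 = 12233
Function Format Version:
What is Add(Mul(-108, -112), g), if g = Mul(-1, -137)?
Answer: 12233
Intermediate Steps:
g = 137
Add(Mul(-108, -112), g) = Add(Mul(-108, -112), 137) = Add(12096, 137) = 12233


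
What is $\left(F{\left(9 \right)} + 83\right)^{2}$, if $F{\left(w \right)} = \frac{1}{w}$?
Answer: $\frac{559504}{81} \approx 6907.5$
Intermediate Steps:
$\left(F{\left(9 \right)} + 83\right)^{2} = \left(\frac{1}{9} + 83\right)^{2} = \left(\frac{748}{9}\right)^{2} = \frac{559504}{81}$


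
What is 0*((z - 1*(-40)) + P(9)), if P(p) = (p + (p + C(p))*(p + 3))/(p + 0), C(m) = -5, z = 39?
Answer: 0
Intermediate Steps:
P(p) = (p + (-5 + p)*(3 + p))/p (P(p) = (p + (p - 5)*(p + 3))/(p + 0) = (p + (-5 + p)*(3 + p))/p)
0*((z - 1*(-40)) + P(9)) = 0*((39 - 1*(-40)) + (-1 + 9 - 15/9)) = 0*((39 + 40) + (-1 + 9 - 15*1/9)) = 0*(79 + (-1 + 9 - 5/3)) = 0*(79 + 19/3) = 0*(256/3) = 0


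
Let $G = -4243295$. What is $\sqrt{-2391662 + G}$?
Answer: $i \sqrt{6634957} \approx 2575.8 i$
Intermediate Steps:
$\sqrt{-2391662 + G} = \sqrt{-2391662 - 4243295} = \sqrt{-6634957} = i \sqrt{6634957}$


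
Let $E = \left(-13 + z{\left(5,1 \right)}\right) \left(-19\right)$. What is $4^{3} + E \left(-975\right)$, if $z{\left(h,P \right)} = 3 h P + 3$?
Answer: $92689$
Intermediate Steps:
$z{\left(h,P \right)} = 3 + 3 P h$ ($z{\left(h,P \right)} = 3 P h + 3 = 3 + 3 P h$)
$E = -95$ ($E = \left(-13 + \left(3 + 3 \cdot 1 \cdot 5\right)\right) \left(-19\right) = \left(-13 + \left(3 + 15\right)\right) \left(-19\right) = \left(-13 + 18\right) \left(-19\right) = 5 \left(-19\right) = -95$)
$4^{3} + E \left(-975\right) = 4^{3} - -92625 = 64 + 92625 = 92689$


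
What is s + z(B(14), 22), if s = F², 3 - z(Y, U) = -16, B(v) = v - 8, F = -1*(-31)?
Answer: 980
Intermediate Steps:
F = 31
B(v) = -8 + v
z(Y, U) = 19 (z(Y, U) = 3 - 1*(-16) = 3 + 16 = 19)
s = 961 (s = 31² = 961)
s + z(B(14), 22) = 961 + 19 = 980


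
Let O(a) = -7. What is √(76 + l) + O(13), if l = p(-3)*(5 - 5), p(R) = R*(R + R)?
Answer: -7 + 2*√19 ≈ 1.7178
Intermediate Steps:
p(R) = 2*R² (p(R) = R*(2*R) = 2*R²)
l = 0 (l = (2*(-3)²)*(5 - 5) = (2*9)*0 = 18*0 = 0)
√(76 + l) + O(13) = √(76 + 0) - 7 = √76 - 7 = 2*√19 - 7 = -7 + 2*√19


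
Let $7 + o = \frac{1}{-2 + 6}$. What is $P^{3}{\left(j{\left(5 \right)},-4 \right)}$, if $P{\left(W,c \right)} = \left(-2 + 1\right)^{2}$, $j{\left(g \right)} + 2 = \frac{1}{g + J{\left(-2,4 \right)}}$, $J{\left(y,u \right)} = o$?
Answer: $1$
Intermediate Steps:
$o = - \frac{27}{4}$ ($o = -7 + \frac{1}{-2 + 6} = -7 + \frac{1}{4} = - \frac{27}{4} \approx -6.75$)
$J{\left(y,u \right)} = - \frac{27}{4}$
$j{\left(g \right)} = -2 + \frac{1}{- \frac{27}{4} + g}$ ($j{\left(g \right)} = -2 + \frac{1}{g - \frac{27}{4}} = -2 + \frac{1}{- \frac{27}{4} + g}$)
$P{\left(W,c \right)} = 1$ ($P{\left(W,c \right)} = \left(-1\right)^{2} = 1$)
$P^{3}{\left(j{\left(5 \right)},-4 \right)} = 1^{3} = 1$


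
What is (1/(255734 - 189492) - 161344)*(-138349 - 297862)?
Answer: 4662113786783117/66242 ≈ 7.0380e+10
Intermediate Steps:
(1/(255734 - 189492) - 161344)*(-138349 - 297862) = (1/66242 - 161344)*(-436211) = -10687749247/66242*(-436211) = 4662113786783117/66242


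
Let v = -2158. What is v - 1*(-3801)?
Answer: 1643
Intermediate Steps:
v - 1*(-3801) = -2158 - 1*(-3801) = -2158 + 3801 = 1643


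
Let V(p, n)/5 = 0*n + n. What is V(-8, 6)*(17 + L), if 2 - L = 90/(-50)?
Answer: 624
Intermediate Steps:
V(p, n) = 5*n (V(p, n) = 5*(0*n + n) = 5*(0 + n) = 5*n)
L = 19/5 (L = 2 - 90/(-50) = 2 - 90*(-1)/50 = 2 - 1*(-9/5) = 2 + 9/5 = 19/5 ≈ 3.8000)
V(-8, 6)*(17 + L) = (5*6)*(17 + 19/5) = 30*(104/5) = 624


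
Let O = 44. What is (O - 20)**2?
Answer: 576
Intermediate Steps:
(O - 20)**2 = (44 - 20)**2 = 24**2 = 576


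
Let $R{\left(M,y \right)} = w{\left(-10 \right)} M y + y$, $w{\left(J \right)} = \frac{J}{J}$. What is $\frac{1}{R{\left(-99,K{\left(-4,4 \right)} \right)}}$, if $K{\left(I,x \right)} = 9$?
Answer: $- \frac{1}{882} \approx -0.0011338$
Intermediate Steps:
$w{\left(J \right)} = 1$
$R{\left(M,y \right)} = y + M y$ ($R{\left(M,y \right)} = 1 M y + y = M y + y = y + M y$)
$\frac{1}{R{\left(-99,K{\left(-4,4 \right)} \right)}} = \frac{1}{9 \left(1 - 99\right)} = \frac{1}{9 \left(-98\right)} = \frac{1}{-882} = - \frac{1}{882}$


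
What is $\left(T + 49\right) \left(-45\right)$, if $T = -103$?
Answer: $2430$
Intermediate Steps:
$\left(T + 49\right) \left(-45\right) = \left(-103 + 49\right) \left(-45\right) = \left(-54\right) \left(-45\right) = 2430$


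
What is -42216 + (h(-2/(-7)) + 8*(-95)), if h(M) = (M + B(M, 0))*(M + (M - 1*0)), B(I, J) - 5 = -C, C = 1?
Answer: -2105704/49 ≈ -42974.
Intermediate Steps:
B(I, J) = 4 (B(I, J) = 5 - 1*1 = 5 - 1 = 4)
h(M) = 2*M*(4 + M) (h(M) = (M + 4)*(M + (M - 1*0)) = (4 + M)*(M + (M + 0)) = (4 + M)*(M + M) = (4 + M)*(2*M) = 2*M*(4 + M))
-42216 + (h(-2/(-7)) + 8*(-95)) = -42216 + (2*(-2/(-7))*(4 - 2/(-7)) + 8*(-95)) = -42216 + (2*(-2*(-1/7))*(4 - 2*(-1/7)) - 760) = -42216 + (2*(2/7)*(4 + 2/7) - 760) = -42216 + (2*(2/7)*(30/7) - 760) = -42216 + (120/49 - 760) = -42216 - 37120/49 = -2105704/49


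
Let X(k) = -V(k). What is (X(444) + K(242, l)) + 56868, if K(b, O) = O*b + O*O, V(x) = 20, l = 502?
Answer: 430336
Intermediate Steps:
K(b, O) = O² + O*b (K(b, O) = O*b + O² = O² + O*b)
X(k) = -20 (X(k) = -1*20 = -20)
(X(444) + K(242, l)) + 56868 = (-20 + 502*(502 + 242)) + 56868 = (-20 + 502*744) + 56868 = (-20 + 373488) + 56868 = 373468 + 56868 = 430336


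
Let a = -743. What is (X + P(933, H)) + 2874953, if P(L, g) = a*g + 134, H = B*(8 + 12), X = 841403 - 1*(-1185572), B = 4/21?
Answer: 102883862/21 ≈ 4.8992e+6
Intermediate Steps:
B = 4/21 (B = 4*(1/21) = 4/21 ≈ 0.19048)
X = 2026975 (X = 841403 + 1185572 = 2026975)
H = 80/21 (H = 4*(8 + 12)/21 = (4/21)*20 = 80/21 ≈ 3.8095)
P(L, g) = 134 - 743*g (P(L, g) = -743*g + 134 = 134 - 743*g)
(X + P(933, H)) + 2874953 = (2026975 + (134 - 743*80/21)) + 2874953 = (2026975 + (134 - 59440/21)) + 2874953 = (2026975 - 56626/21) + 2874953 = 42509849/21 + 2874953 = 102883862/21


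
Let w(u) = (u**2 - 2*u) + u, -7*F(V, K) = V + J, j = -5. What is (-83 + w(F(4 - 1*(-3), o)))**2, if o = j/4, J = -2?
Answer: 16056049/2401 ≈ 6687.2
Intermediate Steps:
o = -5/4 ≈ -1.2500
F(V, K) = 2/7 - V/7 (F(V, K) = -(V - 2)/7 = -(-2 + V)/7 = 2/7 - V/7)
w(u) = u**2 - u
(-83 + w(F(4 - 1*(-3), o)))**2 = (-83 + (2/7 - (4 - 1*(-3))/7)*(-1 + (2/7 - (4 - 1*(-3))/7)))**2 = (-83 + (2/7 - (4 + 3)/7)*(-1 + (2/7 - (4 + 3)/7)))**2 = (-83 + (2/7 - 1/7*7)*(-1 + (2/7 - 1/7*7)))**2 = (-83 + (2/7 - 1)*(-1 + (2/7 - 1)))**2 = (-83 - 5*(-1 - 5/7)/7)**2 = (-83 - 5/7*(-12/7))**2 = (-83 + 60/49)**2 = (-4007/49)**2 = 16056049/2401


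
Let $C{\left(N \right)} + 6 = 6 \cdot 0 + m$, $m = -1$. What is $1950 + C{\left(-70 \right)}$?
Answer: $1943$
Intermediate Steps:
$C{\left(N \right)} = -7$ ($C{\left(N \right)} = -6 + \left(6 \cdot 0 - 1\right) = -6 + \left(0 - 1\right) = -6 - 1 = -7$)
$1950 + C{\left(-70 \right)} = 1950 - 7 = 1943$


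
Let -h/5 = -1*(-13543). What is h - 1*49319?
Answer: -117034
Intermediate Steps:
h = -67715 (h = -(-5)*(-13543) = -5*13543 = -67715)
h - 1*49319 = -67715 - 1*49319 = -67715 - 49319 = -117034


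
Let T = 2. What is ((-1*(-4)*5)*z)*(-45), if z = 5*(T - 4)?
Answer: 9000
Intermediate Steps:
z = -10 (z = 5*(2 - 4) = 5*(-2) = -10)
((-1*(-4)*5)*z)*(-45) = ((-1*(-4)*5)*(-10))*(-45) = ((4*5)*(-10))*(-45) = (20*(-10))*(-45) = -200*(-45) = 9000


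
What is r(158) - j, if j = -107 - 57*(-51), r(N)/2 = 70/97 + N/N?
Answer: -271266/97 ≈ -2796.6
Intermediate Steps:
r(N) = 334/97 (r(N) = 2*(70/97 + N/N) = 2*(70*(1/97) + 1) = 2*(70/97 + 1) = 2*(167/97) = 334/97)
j = 2800 (j = -107 + 2907 = 2800)
r(158) - j = 334/97 - 1*2800 = 334/97 - 2800 = -271266/97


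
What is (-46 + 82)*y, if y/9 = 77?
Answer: 24948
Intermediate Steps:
y = 693 (y = 9*77 = 693)
(-46 + 82)*y = (-46 + 82)*693 = 36*693 = 24948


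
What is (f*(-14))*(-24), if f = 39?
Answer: 13104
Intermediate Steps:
(f*(-14))*(-24) = (39*(-14))*(-24) = -546*(-24) = 13104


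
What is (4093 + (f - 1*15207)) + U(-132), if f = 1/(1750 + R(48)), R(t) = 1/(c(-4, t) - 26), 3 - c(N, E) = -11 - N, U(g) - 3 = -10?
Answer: -311376863/27999 ≈ -11121.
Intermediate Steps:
U(g) = -7 (U(g) = 3 - 10 = -7)
c(N, E) = 14 + N (c(N, E) = 3 - (-11 - N) = 3 + (11 + N) = 14 + N)
R(t) = -1/16 (R(t) = 1/((14 - 4) - 26) = 1/(10 - 26) = 1/(-16) = -1/16)
f = 16/27999 (f = 1/(1750 - 1/16) = 1/(27999/16) = 16/27999 ≈ 0.00057145)
(4093 + (f - 1*15207)) + U(-132) = (4093 + (16/27999 - 1*15207)) - 7 = (4093 + (16/27999 - 15207)) - 7 = (4093 - 425780777/27999) - 7 = -311180870/27999 - 7 = -311376863/27999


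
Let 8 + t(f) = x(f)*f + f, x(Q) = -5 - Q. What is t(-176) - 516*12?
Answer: -36472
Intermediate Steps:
t(f) = -8 + f + f*(-5 - f) (t(f) = -8 + ((-5 - f)*f + f) = -8 + (f*(-5 - f) + f) = -8 + (f + f*(-5 - f)) = -8 + f + f*(-5 - f))
t(-176) - 516*12 = (-8 - 176 - 1*(-176)*(5 - 176)) - 516*12 = (-8 - 176 - 1*(-176)*(-171)) - 1*6192 = (-8 - 176 - 30096) - 6192 = -30280 - 6192 = -36472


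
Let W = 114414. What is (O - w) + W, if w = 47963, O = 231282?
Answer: 297733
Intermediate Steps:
(O - w) + W = (231282 - 1*47963) + 114414 = (231282 - 47963) + 114414 = 183319 + 114414 = 297733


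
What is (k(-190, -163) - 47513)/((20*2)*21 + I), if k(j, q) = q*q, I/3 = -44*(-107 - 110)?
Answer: -748/1053 ≈ -0.71035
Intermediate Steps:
I = 28644 (I = 3*(-44*(-107 - 110)) = 3*(-44*(-217)) = 3*9548 = 28644)
k(j, q) = q**2
(k(-190, -163) - 47513)/((20*2)*21 + I) = ((-163)**2 - 47513)/((20*2)*21 + 28644) = (26569 - 47513)/(40*21 + 28644) = -20944/(840 + 28644) = -20944/29484 = -20944*1/29484 = -748/1053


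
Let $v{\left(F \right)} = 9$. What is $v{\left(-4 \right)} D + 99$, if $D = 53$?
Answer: $576$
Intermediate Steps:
$v{\left(-4 \right)} D + 99 = 9 \cdot 53 + 99 = 477 + 99 = 576$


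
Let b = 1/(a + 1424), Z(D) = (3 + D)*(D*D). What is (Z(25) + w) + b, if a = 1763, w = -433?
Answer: 54392530/3187 ≈ 17067.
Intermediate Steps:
Z(D) = D²*(3 + D) (Z(D) = (3 + D)*D² = D²*(3 + D))
b = 1/3187 (b = 1/(1763 + 1424) = 1/3187 ≈ 0.00031377)
(Z(25) + w) + b = (25²*(3 + 25) - 433) + 1/3187 = (625*28 - 433) + 1/3187 = (17500 - 433) + 1/3187 = 17067 + 1/3187 = 54392530/3187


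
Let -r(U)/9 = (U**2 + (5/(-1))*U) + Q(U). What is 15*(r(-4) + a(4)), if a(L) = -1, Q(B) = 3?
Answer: -5280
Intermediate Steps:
r(U) = -27 - 9*U**2 + 45*U (r(U) = -9*((U**2 + (5/(-1))*U) + 3) = -9*((U**2 + (5*(-1))*U) + 3) = -9*((U**2 - 5*U) + 3) = -9*(3 + U**2 - 5*U) = -27 - 9*U**2 + 45*U)
15*(r(-4) + a(4)) = 15*((-27 - 9*(-4)**2 + 45*(-4)) - 1) = 15*((-27 - 9*16 - 180) - 1) = 15*((-27 - 144 - 180) - 1) = 15*(-351 - 1) = 15*(-352) = -5280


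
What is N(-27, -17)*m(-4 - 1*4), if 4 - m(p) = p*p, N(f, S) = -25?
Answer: 1500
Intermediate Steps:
m(p) = 4 - p**2 (m(p) = 4 - p*p = 4 - p**2)
N(-27, -17)*m(-4 - 1*4) = -25*(4 - (-4 - 1*4)**2) = -25*(4 - (-4 - 4)**2) = -25*(4 - 1*(-8)**2) = -25*(4 - 1*64) = -25*(4 - 64) = -25*(-60) = 1500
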